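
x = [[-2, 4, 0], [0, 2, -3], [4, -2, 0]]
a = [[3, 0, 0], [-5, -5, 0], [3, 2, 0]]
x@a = [[-26, -20, 0], [-19, -16, 0], [22, 10, 0]]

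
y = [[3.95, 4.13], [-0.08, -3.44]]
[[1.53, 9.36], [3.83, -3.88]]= y @ [[1.59, 1.22], [-1.15, 1.10]]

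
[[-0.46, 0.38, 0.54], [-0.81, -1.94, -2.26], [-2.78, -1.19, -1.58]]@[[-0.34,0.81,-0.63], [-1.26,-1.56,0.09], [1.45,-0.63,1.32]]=[[0.46, -1.31, 1.04], [-0.56, 3.79, -2.65], [0.15, 0.6, -0.44]]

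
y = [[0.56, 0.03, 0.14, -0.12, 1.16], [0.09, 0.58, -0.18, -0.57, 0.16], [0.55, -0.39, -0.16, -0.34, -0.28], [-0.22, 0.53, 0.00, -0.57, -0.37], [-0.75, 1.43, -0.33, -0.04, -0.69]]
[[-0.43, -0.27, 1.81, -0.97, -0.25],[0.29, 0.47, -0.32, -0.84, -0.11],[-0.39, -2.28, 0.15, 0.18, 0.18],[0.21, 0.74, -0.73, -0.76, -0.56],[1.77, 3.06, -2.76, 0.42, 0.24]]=y @ [[0.02, -2.39, 0.59, 0.70, -0.03], [0.96, 1.4, -0.73, 0.07, -0.27], [-0.86, 0.33, 1.67, -0.92, -2.20], [0.67, 0.36, -0.32, 1.70, 0.65], [-0.23, 0.88, 1.06, -0.89, 0.14]]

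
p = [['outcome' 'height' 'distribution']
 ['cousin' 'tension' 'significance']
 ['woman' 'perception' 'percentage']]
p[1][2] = 'significance'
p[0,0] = 'outcome'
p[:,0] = ['outcome', 'cousin', 'woman']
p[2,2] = 'percentage'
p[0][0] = 'outcome'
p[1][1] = 'tension'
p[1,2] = 'significance'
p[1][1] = 'tension'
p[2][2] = 'percentage'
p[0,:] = ['outcome', 'height', 'distribution']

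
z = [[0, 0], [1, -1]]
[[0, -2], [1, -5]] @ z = [[-2, 2], [-5, 5]]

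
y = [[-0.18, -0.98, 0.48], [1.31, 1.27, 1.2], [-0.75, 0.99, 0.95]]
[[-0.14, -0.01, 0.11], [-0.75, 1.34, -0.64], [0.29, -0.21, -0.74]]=y @ [[-0.5,  0.71,  0.13],[0.13,  0.03,  -0.31],[-0.22,  0.31,  -0.35]]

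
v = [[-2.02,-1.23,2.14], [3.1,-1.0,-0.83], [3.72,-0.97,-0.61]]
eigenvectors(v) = [[-0.38,0.44,-0.16], [0.64,0.35,-0.82], [0.66,0.82,-0.55]]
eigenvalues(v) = [-3.68, 0.98, -0.94]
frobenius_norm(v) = 6.05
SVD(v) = [[-0.44, -0.9, -0.03], [0.59, -0.26, -0.76], [0.68, -0.35, 0.64]] @ diag([5.596177255616181, 2.288196315713112, 0.2648730723971374]) @ [[0.94, -0.13, -0.33], [-0.13, 0.75, -0.65], [0.33, 0.65, 0.68]]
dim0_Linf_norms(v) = [3.72, 1.23, 2.14]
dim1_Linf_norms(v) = [2.14, 3.1, 3.72]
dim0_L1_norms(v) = [8.84, 3.2, 3.58]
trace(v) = -3.63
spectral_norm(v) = 5.60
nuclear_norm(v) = 8.15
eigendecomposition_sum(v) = [[-2.13, -0.49, 1.36], [3.63, 0.83, -2.31], [3.73, 0.86, -2.38]] + [[0.26,-0.44,0.58], [0.2,-0.35,0.45], [0.48,-0.82,1.07]] + [[-0.15,-0.3,0.21], [-0.73,-1.48,1.02], [-0.5,-1.0,0.69]]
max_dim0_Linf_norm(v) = 3.72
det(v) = 3.39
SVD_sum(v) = [[-2.28,0.31,0.80], [3.09,-0.42,-1.08], [3.56,-0.49,-1.25]] + [[0.26, -1.54, 1.35],  [0.08, -0.45, 0.39],  [0.1, -0.6, 0.52]] + [[-0.00, -0.00, -0.01], [-0.07, -0.13, -0.14], [0.06, 0.11, 0.12]]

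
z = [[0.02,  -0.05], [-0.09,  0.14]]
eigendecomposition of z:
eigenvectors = [[-0.86, 0.32], [-0.51, -0.95]]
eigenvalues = [-0.01, 0.17]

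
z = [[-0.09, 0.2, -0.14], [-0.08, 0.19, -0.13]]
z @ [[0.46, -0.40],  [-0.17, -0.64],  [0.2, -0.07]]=[[-0.1, -0.08], [-0.1, -0.08]]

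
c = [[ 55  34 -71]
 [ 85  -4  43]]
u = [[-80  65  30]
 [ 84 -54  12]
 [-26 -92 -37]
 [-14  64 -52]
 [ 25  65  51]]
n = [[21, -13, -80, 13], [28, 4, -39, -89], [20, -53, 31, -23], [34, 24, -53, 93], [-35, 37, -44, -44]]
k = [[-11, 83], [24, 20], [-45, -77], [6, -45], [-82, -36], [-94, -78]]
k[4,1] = -36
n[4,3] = -44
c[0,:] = [55, 34, -71]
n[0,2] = -80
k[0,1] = 83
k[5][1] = -78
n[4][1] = 37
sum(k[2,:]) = -122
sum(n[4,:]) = -86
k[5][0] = -94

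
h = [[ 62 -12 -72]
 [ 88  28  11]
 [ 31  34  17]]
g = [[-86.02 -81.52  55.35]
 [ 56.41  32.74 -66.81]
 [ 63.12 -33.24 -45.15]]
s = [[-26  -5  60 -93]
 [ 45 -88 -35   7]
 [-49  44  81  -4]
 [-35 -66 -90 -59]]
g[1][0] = 56.41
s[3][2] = -90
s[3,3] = -59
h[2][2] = 17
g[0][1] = -81.52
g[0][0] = -86.02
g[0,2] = 55.35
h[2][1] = 34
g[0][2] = 55.35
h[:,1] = [-12, 28, 34]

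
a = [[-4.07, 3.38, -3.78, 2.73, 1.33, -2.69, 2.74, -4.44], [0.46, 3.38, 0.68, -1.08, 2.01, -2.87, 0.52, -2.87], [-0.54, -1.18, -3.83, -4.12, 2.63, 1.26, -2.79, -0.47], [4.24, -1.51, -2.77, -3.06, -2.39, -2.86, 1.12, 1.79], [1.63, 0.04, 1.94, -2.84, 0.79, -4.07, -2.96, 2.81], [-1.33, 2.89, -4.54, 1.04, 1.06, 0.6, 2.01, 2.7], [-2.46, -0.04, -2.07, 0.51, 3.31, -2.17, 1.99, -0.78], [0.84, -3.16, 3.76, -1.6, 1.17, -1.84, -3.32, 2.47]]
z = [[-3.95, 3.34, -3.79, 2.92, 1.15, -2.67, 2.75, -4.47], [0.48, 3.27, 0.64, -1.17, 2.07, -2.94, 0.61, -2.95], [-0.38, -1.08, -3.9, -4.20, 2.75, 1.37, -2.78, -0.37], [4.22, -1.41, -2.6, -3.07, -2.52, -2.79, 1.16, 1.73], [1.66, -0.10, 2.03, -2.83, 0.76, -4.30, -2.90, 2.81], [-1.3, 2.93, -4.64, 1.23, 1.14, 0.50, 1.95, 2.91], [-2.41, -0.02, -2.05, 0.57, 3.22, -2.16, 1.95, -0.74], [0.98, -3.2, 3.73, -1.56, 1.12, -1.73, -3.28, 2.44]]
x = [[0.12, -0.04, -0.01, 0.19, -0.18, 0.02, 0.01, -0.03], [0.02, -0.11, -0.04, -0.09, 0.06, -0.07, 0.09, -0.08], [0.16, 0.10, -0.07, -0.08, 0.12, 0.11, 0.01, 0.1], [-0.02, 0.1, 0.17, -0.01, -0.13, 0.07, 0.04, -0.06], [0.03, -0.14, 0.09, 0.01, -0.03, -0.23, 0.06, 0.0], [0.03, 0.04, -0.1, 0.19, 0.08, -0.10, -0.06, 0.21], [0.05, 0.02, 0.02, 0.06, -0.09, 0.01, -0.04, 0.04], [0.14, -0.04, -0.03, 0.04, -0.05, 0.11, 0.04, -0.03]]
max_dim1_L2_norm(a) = 9.27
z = x + a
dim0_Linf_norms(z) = [4.22, 3.34, 4.64, 4.2, 3.22, 4.3, 3.28, 4.47]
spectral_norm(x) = 0.40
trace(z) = -2.00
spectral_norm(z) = 13.38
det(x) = -0.00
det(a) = -65178.82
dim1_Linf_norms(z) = [4.47, 3.27, 4.2, 4.22, 4.3, 4.64, 3.22, 3.73]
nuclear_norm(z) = 47.86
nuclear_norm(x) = 1.69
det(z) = -93997.43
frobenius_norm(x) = 0.73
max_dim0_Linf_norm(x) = 0.23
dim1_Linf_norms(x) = [0.19, 0.11, 0.16, 0.17, 0.23, 0.21, 0.09, 0.14]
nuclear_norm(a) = 47.54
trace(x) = -0.27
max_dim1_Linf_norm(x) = 0.23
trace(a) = -1.73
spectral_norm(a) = 13.34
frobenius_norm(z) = 20.05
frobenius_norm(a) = 19.96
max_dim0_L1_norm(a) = 23.37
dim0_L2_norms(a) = [6.8, 6.7, 8.94, 6.85, 5.7, 7.09, 6.68, 7.3]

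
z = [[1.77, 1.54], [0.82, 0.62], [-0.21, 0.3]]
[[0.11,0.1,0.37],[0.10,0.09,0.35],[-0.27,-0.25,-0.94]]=z @ [[0.53,0.49,1.83], [-0.54,-0.50,-1.86]]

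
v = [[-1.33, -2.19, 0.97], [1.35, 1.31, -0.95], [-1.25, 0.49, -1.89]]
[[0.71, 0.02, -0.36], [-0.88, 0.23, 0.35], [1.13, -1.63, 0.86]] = v @ [[-0.83, 0.67, -0.04], [0.18, -0.26, 0.0], [0.0, 0.35, -0.43]]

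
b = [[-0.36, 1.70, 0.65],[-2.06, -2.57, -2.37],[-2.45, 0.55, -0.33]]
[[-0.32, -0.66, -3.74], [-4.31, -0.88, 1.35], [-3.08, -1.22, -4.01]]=b @ [[0.84, 0.21, 0.85], [-0.73, -0.71, -2.60], [1.88, 0.96, 1.51]]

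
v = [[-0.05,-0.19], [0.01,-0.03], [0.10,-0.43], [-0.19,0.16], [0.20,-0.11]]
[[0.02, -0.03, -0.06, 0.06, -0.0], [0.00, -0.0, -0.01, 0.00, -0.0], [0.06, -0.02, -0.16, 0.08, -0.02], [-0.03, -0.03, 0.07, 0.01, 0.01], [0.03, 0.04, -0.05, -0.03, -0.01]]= v @ [[0.07, 0.24, -0.07, -0.27, -0.03], [-0.13, 0.11, 0.35, -0.24, 0.03]]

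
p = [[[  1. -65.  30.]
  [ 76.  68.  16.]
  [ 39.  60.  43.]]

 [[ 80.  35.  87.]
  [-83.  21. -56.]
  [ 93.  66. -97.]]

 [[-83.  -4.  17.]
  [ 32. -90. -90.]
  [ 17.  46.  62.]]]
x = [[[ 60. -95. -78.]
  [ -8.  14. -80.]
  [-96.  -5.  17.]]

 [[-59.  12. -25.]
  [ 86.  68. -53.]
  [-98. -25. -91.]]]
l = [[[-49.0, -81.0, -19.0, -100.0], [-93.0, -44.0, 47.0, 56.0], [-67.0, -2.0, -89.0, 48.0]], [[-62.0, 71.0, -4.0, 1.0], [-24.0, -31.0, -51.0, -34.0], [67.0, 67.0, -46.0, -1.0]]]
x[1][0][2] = -25.0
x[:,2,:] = [[-96.0, -5.0, 17.0], [-98.0, -25.0, -91.0]]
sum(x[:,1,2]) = -133.0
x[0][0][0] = 60.0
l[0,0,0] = -49.0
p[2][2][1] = 46.0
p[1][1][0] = -83.0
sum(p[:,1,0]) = 25.0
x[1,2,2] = -91.0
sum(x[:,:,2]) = -310.0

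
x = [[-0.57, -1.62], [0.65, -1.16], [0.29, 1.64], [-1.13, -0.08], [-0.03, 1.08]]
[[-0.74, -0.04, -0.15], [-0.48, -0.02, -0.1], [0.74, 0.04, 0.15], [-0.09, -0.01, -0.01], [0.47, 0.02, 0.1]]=x @[[0.05,0.01,-0.0], [0.44,0.02,0.09]]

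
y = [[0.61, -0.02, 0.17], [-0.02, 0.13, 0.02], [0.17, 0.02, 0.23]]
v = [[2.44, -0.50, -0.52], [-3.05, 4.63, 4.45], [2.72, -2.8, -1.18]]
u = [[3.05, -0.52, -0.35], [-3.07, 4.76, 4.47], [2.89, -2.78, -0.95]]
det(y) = 0.01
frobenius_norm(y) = 0.71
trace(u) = 6.86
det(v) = 14.93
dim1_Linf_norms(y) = [0.61, 0.13, 0.23]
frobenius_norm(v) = 8.58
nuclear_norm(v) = 11.23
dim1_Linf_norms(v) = [2.44, 4.63, 2.8]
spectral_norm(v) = 8.28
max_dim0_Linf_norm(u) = 4.76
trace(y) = 0.97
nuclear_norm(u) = 12.00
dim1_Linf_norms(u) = [3.05, 4.76, 2.89]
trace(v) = 5.89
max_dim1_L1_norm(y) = 0.8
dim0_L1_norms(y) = [0.8, 0.17, 0.42]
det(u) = 20.74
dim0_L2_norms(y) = [0.63, 0.13, 0.29]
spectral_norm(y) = 0.68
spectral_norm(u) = 8.42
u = y + v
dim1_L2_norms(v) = [2.54, 7.11, 4.08]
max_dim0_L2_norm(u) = 5.54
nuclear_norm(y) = 0.97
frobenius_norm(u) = 8.87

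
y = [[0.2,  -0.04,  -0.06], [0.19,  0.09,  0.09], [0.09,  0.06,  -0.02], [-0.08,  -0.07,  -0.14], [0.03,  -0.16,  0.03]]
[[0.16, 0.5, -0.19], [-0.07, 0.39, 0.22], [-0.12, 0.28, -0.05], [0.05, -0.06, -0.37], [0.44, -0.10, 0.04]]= y@[[0.51, 2.26, -0.15], [-2.55, 0.82, 0.18], [0.65, -1.27, 2.61]]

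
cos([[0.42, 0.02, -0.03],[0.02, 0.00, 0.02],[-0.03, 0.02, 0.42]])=[[0.91, -0.00, 0.01], [-0.0, 1.00, -0.00], [0.01, -0.0, 0.91]]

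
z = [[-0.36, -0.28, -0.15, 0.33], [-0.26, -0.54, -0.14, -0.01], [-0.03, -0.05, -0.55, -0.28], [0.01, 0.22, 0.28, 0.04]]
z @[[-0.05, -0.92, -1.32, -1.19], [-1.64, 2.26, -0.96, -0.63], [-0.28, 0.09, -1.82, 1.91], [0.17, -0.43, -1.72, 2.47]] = [[0.58, -0.46, 0.45, 1.13], [0.94, -0.99, 1.13, 0.36], [0.19, -0.01, 1.57, -1.67], [-0.43, 0.5, -0.8, 0.48]]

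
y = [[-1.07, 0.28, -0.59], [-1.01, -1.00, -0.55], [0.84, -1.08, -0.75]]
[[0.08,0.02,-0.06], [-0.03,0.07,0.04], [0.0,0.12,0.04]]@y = [[-0.16, 0.07, -0.01], [-0.01, -0.12, -0.05], [-0.09, -0.16, -0.1]]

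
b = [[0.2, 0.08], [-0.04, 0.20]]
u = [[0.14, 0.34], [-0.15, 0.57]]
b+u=[[0.34, 0.42], [-0.19, 0.77]]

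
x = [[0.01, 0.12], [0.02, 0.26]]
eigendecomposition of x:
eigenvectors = [[-1.0, -0.42],[0.08, -0.91]]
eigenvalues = [0.0, 0.27]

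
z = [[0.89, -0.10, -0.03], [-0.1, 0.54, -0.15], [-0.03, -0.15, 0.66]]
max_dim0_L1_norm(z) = 1.02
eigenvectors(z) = [[-0.21, -0.96, -0.18], [-0.82, 0.27, -0.5], [-0.53, -0.05, 0.84]]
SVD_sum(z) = [[0.85, -0.24, 0.04], [-0.24, 0.07, -0.01], [0.04, -0.01, 0.0]] + [[0.03, 0.07, -0.12], [0.07, 0.19, -0.32], [-0.12, -0.32, 0.54]] + [[0.02, 0.07, 0.05],  [0.07, 0.28, 0.18],  [0.05, 0.18, 0.12]]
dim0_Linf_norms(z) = [0.89, 0.54, 0.66]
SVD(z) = [[-0.96, -0.18, 0.21], [0.27, -0.50, 0.82], [-0.05, 0.84, 0.53]] @ diag([0.9170098866771953, 0.7556694707430749, 0.41732064257972984]) @ [[-0.96, 0.27, -0.05],[-0.18, -0.5, 0.84],[0.21, 0.82, 0.53]]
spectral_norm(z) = 0.92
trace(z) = 2.09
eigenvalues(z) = [0.42, 0.92, 0.76]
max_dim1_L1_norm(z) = 1.02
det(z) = 0.29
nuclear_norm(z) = 2.09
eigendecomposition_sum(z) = [[0.02, 0.07, 0.05], [0.07, 0.28, 0.18], [0.05, 0.18, 0.12]] + [[0.85,-0.24,0.04],[-0.24,0.07,-0.01],[0.04,-0.01,0.00]] + [[0.03, 0.07, -0.12], [0.07, 0.19, -0.32], [-0.12, -0.32, 0.54]]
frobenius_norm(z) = 1.26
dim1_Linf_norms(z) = [0.89, 0.54, 0.66]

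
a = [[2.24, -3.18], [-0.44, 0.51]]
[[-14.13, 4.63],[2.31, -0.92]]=a @ [[-0.50, 2.14], [4.09, 0.05]]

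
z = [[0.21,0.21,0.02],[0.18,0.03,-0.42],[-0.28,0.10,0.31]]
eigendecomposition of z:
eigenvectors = [[0.53+0.00j, (0.33+0.37j), (0.33-0.37j)], [0.69+0.00j, (-0.68+0j), (-0.68-0j)], [-0.50+0.00j, (0.16+0.52j), (0.16-0.52j)]]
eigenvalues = [(0.47+0j), (0.04+0.22j), (0.04-0.22j)]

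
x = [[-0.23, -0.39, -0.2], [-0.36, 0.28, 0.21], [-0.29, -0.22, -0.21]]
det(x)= 0.024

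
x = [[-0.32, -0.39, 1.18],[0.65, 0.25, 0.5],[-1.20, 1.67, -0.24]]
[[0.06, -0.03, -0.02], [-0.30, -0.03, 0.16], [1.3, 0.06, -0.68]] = x@[[-0.60, -0.03, 0.31], [0.35, 0.01, -0.18], [0.0, -0.03, 0.01]]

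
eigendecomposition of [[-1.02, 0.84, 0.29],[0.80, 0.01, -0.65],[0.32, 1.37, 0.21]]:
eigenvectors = [[-0.88+0.00j, (0.26+0.13j), 0.26-0.13j], [0.43+0.00j, -0.02+0.44j, (-0.02-0.44j)], [(-0.19+0j), 0.85+0.00j, 0.85-0.00j]]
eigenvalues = [(-1.36+0j), (0.28+0.77j), (0.28-0.77j)]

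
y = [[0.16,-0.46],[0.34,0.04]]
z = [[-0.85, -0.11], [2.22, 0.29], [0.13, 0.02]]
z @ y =[[-0.17,0.39], [0.45,-1.01], [0.03,-0.06]]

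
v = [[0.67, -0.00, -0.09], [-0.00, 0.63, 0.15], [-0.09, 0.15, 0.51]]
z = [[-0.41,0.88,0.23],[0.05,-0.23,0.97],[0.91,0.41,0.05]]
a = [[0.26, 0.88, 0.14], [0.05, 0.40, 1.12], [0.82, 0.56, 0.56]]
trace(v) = 1.81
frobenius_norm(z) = 1.73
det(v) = 0.20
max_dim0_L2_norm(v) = 0.68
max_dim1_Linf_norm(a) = 1.12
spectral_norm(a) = 1.65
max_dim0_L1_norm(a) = 1.84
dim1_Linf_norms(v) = [0.67, 0.63, 0.51]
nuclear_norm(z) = 3.00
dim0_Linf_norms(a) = [0.82, 0.88, 1.12]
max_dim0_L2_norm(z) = 1.0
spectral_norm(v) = 0.76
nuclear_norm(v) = 1.81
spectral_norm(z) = 1.00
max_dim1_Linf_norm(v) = 0.67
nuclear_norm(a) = 2.93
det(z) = 1.00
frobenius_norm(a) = 1.89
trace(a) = 1.22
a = v + z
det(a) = 0.64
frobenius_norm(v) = 1.08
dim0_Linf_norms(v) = [0.67, 0.63, 0.51]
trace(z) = -0.59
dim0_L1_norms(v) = [0.76, 0.78, 0.75]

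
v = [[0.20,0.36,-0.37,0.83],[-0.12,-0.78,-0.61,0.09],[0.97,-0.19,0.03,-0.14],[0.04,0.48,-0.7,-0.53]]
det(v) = 1.00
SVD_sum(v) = [[-0.01, 0.35, 0.19, 0.15], [0.01, -0.71, -0.4, -0.32], [0.00, -0.17, -0.09, -0.07], [0.0, -0.1, -0.05, -0.04]] + [[0.01, 0.02, -0.03, -0.02], [-0.02, -0.08, 0.09, 0.07], [0.02, 0.06, -0.07, -0.06], [0.17, 0.57, -0.61, -0.5]] + [[-0.15,0.01,-0.06,0.04], [-0.25,0.02,-0.10,0.06], [0.84,-0.08,0.33,-0.21], [-0.12,0.01,-0.05,0.03]] + [[0.35,  -0.02,  -0.48,  0.66], [0.15,  -0.01,  -0.20,  0.27], [0.11,  -0.01,  -0.14,  0.20], [-0.01,  0.00,  0.01,  -0.01]]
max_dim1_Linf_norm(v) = 0.97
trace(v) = -1.08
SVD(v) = [[-0.42,-0.04,0.17,0.89], [0.87,0.14,0.28,0.37], [0.20,-0.11,-0.94,0.27], [0.12,-0.98,0.13,-0.02]] @ diag([1.0026717235005216, 1.001483405182319, 0.9987092714535792, 0.9965240564831251]) @ [[0.01,-0.81,-0.45,-0.36], [-0.17,-0.57,0.62,0.51], [-0.9,0.08,-0.36,0.22], [0.39,-0.03,-0.54,0.75]]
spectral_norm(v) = 1.00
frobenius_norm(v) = 2.00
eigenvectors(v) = [[(-0.64+0j), (-0.64-0j), -0.06+0.29j, (-0.06-0.29j)], [(-0.06-0.26j), (-0.06+0.26j), (0.66+0j), 0.66-0.00j], [-0.16+0.57j, -0.16-0.57j, 0.21-0.32j, 0.21+0.32j], [(-0.24-0.32j), (-0.24+0.32j), -0.15-0.56j, (-0.15+0.56j)]]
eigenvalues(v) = [(0.45+0.89j), (0.45-0.89j), (-0.99+0.16j), (-0.99-0.16j)]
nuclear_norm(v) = 4.00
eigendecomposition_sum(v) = [[0.19+0.37j,0.17-0.04j,(-0.28+0.26j),(0.25+0.04j)], [-0.13+0.11j,0.03+0.06j,-0.13-0.09j,(0.01+0.11j)], [(0.38-0.07j),(0.01-0.16j),0.16+0.32j,0.10-0.21j], [(-0.12+0.23j),(0.08+0.07j),(-0.23-0.05j),(0.07+0.14j)]] + [[0.19-0.37j, (0.17+0.04j), -0.28-0.26j, (0.25-0.04j)], [(-0.13-0.11j), (0.03-0.06j), (-0.13+0.09j), (0.01-0.11j)], [(0.38+0.07j), 0.01+0.16j, (0.16-0.32j), (0.1+0.21j)], [(-0.12-0.23j), 0.08-0.07j, (-0.23+0.05j), (0.07-0.14j)]] + [[(-0.09+0.01j),(0.01-0.19j),0.10-0.06j,0.16+0.05j], [0.07+0.18j,-0.42+0.07j,-0.17-0.18j,(0.04-0.38j)], [(0.11+0.02j),(-0.1+0.23j),-0.14+0.02j,-0.17-0.14j], [(0.14-0.1j),(0.16+0.35j),-0.12+0.19j,(-0.34+0.06j)]] + [[-0.09-0.01j, 0.01+0.19j, (0.1+0.06j), 0.16-0.05j],[0.07-0.18j, -0.42-0.07j, -0.17+0.18j, (0.04+0.38j)],[0.11-0.02j, (-0.1-0.23j), (-0.14-0.02j), (-0.17+0.14j)],[0.14+0.10j, 0.16-0.35j, -0.12-0.19j, -0.34-0.06j]]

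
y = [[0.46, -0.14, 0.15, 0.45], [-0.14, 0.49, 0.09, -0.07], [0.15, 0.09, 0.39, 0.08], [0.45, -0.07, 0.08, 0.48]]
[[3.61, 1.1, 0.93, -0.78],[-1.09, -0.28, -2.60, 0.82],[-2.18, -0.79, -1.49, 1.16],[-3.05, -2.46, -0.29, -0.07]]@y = [[1.30, 0.17, 0.94, 1.25], [-0.48, -0.28, -1.14, -0.29], [-0.59, -0.3, -0.89, -0.49], [-1.13, -0.80, -0.80, -1.26]]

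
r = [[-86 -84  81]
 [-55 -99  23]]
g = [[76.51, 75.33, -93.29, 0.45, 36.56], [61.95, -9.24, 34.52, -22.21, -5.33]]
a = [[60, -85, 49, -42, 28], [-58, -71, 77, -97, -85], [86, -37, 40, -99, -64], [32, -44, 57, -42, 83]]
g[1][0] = 61.95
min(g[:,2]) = -93.29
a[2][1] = -37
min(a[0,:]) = -85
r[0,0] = -86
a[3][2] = 57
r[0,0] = -86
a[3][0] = 32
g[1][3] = -22.21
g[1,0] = 61.95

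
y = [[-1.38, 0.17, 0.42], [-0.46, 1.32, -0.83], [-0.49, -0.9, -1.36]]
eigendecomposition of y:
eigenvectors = [[(0.17+0.63j), 0.17-0.63j, -0.01+0.00j], [(-0.2+0.07j), (-0.2-0.07j), -0.96+0.00j], [-0.73+0.00j, -0.73-0.00j, (0.3+0j)]]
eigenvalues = [(-1.5+0.51j), (-1.5-0.51j), (1.57+0j)]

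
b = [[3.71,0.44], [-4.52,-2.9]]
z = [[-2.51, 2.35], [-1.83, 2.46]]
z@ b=[[-19.93, -7.92], [-17.91, -7.94]]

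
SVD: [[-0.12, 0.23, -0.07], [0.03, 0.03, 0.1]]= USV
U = [[-1.0,0.06], [0.06,1.00]]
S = [0.27, 0.11]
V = [[0.45, -0.85, 0.28],[0.21, 0.41, 0.89]]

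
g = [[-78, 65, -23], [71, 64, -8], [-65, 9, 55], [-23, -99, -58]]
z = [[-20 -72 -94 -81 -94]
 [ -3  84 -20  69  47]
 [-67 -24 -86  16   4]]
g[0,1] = 65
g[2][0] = -65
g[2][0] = -65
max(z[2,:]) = 16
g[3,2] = -58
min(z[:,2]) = -94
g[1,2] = -8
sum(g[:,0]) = -95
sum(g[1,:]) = 127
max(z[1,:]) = 84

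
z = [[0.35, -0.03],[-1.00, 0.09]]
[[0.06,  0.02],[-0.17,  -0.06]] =z@[[0.16, 0.09], [-0.13, 0.28]]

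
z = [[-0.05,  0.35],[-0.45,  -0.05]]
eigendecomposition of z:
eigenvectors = [[0.00-0.66j, 0.66j], [0.75+0.00j, (0.75-0j)]]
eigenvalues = [(-0.05+0.4j), (-0.05-0.4j)]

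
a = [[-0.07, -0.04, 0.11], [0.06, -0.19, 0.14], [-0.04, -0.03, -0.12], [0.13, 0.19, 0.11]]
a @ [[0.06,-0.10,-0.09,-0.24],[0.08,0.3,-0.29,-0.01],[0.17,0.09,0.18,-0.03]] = [[0.01, 0.0, 0.04, 0.01], [0.01, -0.05, 0.07, -0.02], [-0.03, -0.02, -0.01, 0.01], [0.04, 0.05, -0.05, -0.04]]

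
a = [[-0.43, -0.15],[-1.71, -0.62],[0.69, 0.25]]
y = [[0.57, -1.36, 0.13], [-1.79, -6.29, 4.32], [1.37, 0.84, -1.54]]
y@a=[[2.17, 0.79], [14.51, 5.25], [-3.09, -1.11]]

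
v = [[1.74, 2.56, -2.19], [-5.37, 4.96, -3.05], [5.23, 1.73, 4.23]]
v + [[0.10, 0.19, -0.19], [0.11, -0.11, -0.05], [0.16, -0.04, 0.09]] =[[1.84, 2.75, -2.38], [-5.26, 4.85, -3.1], [5.39, 1.69, 4.32]]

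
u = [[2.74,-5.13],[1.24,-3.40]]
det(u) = -2.955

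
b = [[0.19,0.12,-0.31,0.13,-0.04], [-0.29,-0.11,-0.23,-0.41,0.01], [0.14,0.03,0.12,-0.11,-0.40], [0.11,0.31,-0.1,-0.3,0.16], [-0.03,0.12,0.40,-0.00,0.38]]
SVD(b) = [[0.30, 0.18, -0.65, 0.27, 0.62], [0.37, -0.78, 0.34, 0.06, 0.37], [0.30, 0.29, 0.16, -0.84, 0.30], [-0.03, -0.50, -0.67, -0.43, -0.34], [-0.82, -0.16, 0.0, -0.17, 0.52]] @ diag([0.6707462650721456, 0.6112408495447353, 0.48856191816155, 0.42507682150496384, 0.0010097926231935066]) @ [[0.02, -0.16, -0.70, -0.20, -0.67], [0.41, -0.10, 0.24, 0.75, -0.44], [-0.56, -0.65, 0.43, -0.08, -0.29], [-0.30, -0.36, -0.52, 0.55, 0.45], [0.66, -0.65, -0.0, -0.29, 0.26]]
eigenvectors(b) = [[(0.21+0.17j),(0.21-0.17j),(-0.66+0j),(-0.11+0.52j),(-0.11-0.52j)],[-0.79+0.00j,(-0.79-0j),0.65+0.00j,-0.22-0.22j,-0.22+0.22j],[(-0.01+0.14j),(-0.01-0.14j),0.00+0.00j,0.57+0.00j,(0.57-0j)],[(-0.19+0.47j),-0.19-0.47j,0.28+0.00j,(-0.26+0.05j),(-0.26-0.05j)],[0.18+0.02j,0.18-0.02j,-0.26+0.00j,-0.21-0.44j,-0.21+0.44j]]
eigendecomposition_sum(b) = [[(0.06-0.02j),(0.08-0.06j),0.06+0.02j,0.01+0.09j,(0.04+0.01j)], [(-0.11+0.17j),(-0.08+0.27j),-0.18+0.06j,-0.19-0.20j,-0.12+0.04j], [0.03+0.02j,0.05+0.02j,(0.01+0.03j),-0.04+0.03j,0.01+0.02j], [0.07+0.11j,0.14+0.11j,-0.01+0.12j,-0.16+0.06j,-0.00+0.08j], [0.03-0.04j,(0.03-0.06j),(0.04-0.01j),(0.04+0.05j),(0.03-0.01j)]] + [[0.06+0.02j,0.08+0.06j,0.06-0.02j,0.01-0.09j,(0.04-0.01j)], [(-0.11-0.17j),(-0.08-0.27j),(-0.18-0.06j),(-0.19+0.2j),-0.12-0.04j], [(0.03-0.02j),0.05-0.02j,(0.01-0.03j),-0.04-0.03j,(0.01-0.02j)], [0.07-0.11j,(0.14-0.11j),-0.01-0.12j,-0.16-0.06j,-0.00-0.08j], [0.03+0.04j,0.03+0.06j,(0.04+0.01j),0.04-0.05j,(0.03+0.01j)]] + [[-0j, 0.00-0.00j, -0j, -0.00+0.00j, -0j], [-0.00+0.00j, (-0+0j), (-0+0j), 0.00-0.00j, -0.00+0.00j], [-0.00+0.00j, (-0+0j), -0.00+0.00j, 0.00-0.00j, (-0+0j)], [(-0+0j), (-0+0j), -0.00+0.00j, -0j, (-0+0j)], [-0j, 0.00-0.00j, -0j, -0.00+0.00j, -0j]] + [[(0.03+0.05j),  (-0.02-0.04j),  -0.22+0.00j,  0.06-0.01j,  (-0.06-0.21j)], [(-0.03-0j),  0.02+0.00j,  0.07-0.11j,  -0.02+0.03j,  0.12+0.04j], [(0.04-0.04j),  (-0.03+0.03j),  0.05+0.23j,  (-0.02-0.06j),  (-0.21+0.11j)], [(-0.02+0.02j),  0.01-0.02j,  -0.04-0.10j,  (0.01+0.02j),  (0.09-0.07j)], [-0.05-0.02j,  (0.03+0.01j),  0.16-0.12j,  -0.04+0.04j,  0.16+0.12j]] + [[(0.03-0.05j),(-0.02+0.04j),-0.22-0.00j,0.06+0.01j,-0.06+0.21j], [(-0.03+0j),(0.02-0j),(0.07+0.11j),(-0.02-0.03j),(0.12-0.04j)], [0.04+0.04j,(-0.03-0.03j),(0.05-0.23j),(-0.02+0.06j),-0.21-0.11j], [(-0.02-0.02j),0.01+0.02j,-0.04+0.10j,(0.01-0.02j),(0.09+0.07j)], [-0.05+0.02j,(0.03-0.01j),(0.16+0.12j),-0.04-0.04j,(0.16-0.12j)]]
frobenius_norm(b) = 1.11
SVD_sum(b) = [[0.00, -0.03, -0.14, -0.04, -0.13], [0.00, -0.04, -0.17, -0.05, -0.17], [0.00, -0.03, -0.14, -0.04, -0.14], [-0.0, 0.0, 0.02, 0.0, 0.02], [-0.01, 0.09, 0.39, 0.11, 0.37]] + [[0.04, -0.01, 0.03, 0.08, -0.05], [-0.2, 0.05, -0.11, -0.36, 0.21], [0.07, -0.02, 0.04, 0.13, -0.08], [-0.13, 0.03, -0.07, -0.23, 0.14], [-0.04, 0.01, -0.02, -0.07, 0.04]] + [[0.18, 0.2, -0.13, 0.03, 0.09], [-0.09, -0.11, 0.07, -0.01, -0.05], [-0.04, -0.05, 0.03, -0.01, -0.02], [0.18, 0.21, -0.14, 0.03, 0.09], [-0.00, -0.0, 0.0, -0.00, -0.0]] + [[-0.03, -0.04, -0.06, 0.06, 0.05], [-0.01, -0.01, -0.01, 0.01, 0.01], [0.11, 0.13, 0.19, -0.2, -0.16], [0.05, 0.07, 0.1, -0.10, -0.08], [0.02, 0.03, 0.04, -0.04, -0.03]] + [[0.00, -0.0, -0.0, -0.0, 0.0], [0.0, -0.0, -0.0, -0.0, 0.0], [0.0, -0.0, -0.0, -0.0, 0.00], [-0.00, 0.0, 0.00, 0.0, -0.0], [0.0, -0.0, -0.00, -0.0, 0.0]]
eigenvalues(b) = [(-0.14+0.34j), (-0.14-0.34j), 0j, (0.28+0.42j), (0.28-0.42j)]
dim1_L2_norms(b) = [0.41, 0.56, 0.45, 0.48, 0.57]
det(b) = 0.00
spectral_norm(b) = 0.67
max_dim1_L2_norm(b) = 0.57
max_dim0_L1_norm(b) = 1.16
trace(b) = 0.28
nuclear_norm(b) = 2.20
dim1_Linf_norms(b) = [0.31, 0.41, 0.4, 0.31, 0.4]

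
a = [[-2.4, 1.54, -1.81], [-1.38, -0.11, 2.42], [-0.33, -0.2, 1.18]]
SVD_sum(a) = [[-1.26, 1.26, -2.52], [0.60, -0.59, 1.19], [0.37, -0.37, 0.74]] + [[-1.14, 0.28, 0.71], [-1.98, 0.48, 1.23], [-0.7, 0.17, 0.44]] + [[-0.00, -0.0, -0.0], [0.0, 0.00, 0.00], [-0.00, -0.00, -0.00]]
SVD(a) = [[-0.87, -0.48, 0.09], [0.41, -0.83, -0.38], [0.26, -0.29, 0.92]] @ diag([3.532501587162041, 2.8711203704224997, 0.0005960223412040084]) @ [[0.41,  -0.41,  0.82], [0.83,  -0.20,  -0.52], [-0.38,  -0.89,  -0.26]]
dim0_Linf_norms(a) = [2.4, 1.54, 2.42]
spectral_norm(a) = 3.53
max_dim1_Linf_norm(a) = 2.42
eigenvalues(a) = [-1.73, 0.01, 0.39]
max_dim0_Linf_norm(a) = 2.42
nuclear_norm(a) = 6.40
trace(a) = -1.33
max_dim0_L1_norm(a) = 5.41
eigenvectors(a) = [[0.84, -0.38, 0.27], [0.52, -0.89, 0.90], [0.13, -0.26, 0.34]]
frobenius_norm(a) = 4.55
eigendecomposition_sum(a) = [[-2.44,1.93,-3.13],[-1.51,1.20,-1.94],[-0.38,0.3,-0.49]] + [[-0.00, 0.02, -0.05],[-0.01, 0.05, -0.11],[-0.0, 0.01, -0.03]] + [[0.04, -0.41, 1.36], [0.14, -1.35, 4.47], [0.05, -0.52, 1.7]]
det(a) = -0.01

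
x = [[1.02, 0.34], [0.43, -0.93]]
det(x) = -1.095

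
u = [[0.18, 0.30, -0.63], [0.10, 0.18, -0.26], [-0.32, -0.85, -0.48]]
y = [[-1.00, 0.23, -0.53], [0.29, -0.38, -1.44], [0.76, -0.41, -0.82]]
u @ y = [[-0.57, 0.19, -0.01], [-0.25, 0.06, -0.10], [-0.29, 0.45, 1.79]]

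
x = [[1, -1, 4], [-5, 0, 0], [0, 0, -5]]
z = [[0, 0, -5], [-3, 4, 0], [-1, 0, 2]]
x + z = [[1, -1, -1], [-8, 4, 0], [-1, 0, -3]]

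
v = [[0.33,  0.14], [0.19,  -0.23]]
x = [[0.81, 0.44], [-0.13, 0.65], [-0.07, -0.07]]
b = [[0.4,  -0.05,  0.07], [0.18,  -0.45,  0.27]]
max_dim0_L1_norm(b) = 0.58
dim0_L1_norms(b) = [0.58, 0.5, 0.34]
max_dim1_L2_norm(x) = 0.92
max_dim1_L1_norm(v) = 0.47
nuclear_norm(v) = 0.65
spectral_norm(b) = 0.61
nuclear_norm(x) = 1.57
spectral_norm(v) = 0.38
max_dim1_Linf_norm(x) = 0.81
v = b @ x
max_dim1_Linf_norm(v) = 0.33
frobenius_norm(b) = 0.69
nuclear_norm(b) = 0.93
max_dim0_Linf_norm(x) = 0.81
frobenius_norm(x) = 1.14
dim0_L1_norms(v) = [0.52, 0.37]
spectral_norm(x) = 0.96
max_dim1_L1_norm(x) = 1.25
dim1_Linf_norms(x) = [0.81, 0.65, 0.07]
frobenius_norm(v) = 0.47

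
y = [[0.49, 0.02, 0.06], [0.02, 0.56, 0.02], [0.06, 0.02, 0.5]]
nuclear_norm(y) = 1.55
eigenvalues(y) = [0.43, 0.53, 0.59]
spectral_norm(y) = 0.59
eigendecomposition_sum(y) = [[0.24, -0.00, -0.22], [-0.00, 0.0, 0.0], [-0.22, 0.00, 0.20]] + [[0.13,  -0.18,  0.14], [-0.18,  0.24,  -0.2], [0.14,  -0.2,  0.16]] + [[0.13,0.20,0.13], [0.20,0.32,0.21], [0.13,0.21,0.14]]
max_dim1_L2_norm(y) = 0.56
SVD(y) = [[-0.46, 0.49, -0.74], [-0.74, -0.68, 0.01], [-0.49, 0.55, 0.68]] @ diag([0.5859701694148663, 0.5292494547044847, 0.4347803758806487]) @ [[-0.46,-0.74,-0.49], [0.49,-0.68,0.55], [-0.74,0.01,0.68]]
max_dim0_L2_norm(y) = 0.56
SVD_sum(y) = [[0.13,0.20,0.13],[0.2,0.32,0.21],[0.13,0.21,0.14]] + [[0.13, -0.18, 0.14], [-0.18, 0.24, -0.20], [0.14, -0.20, 0.16]] + [[0.24, -0.00, -0.22], [-0.0, 0.00, 0.0], [-0.22, 0.00, 0.2]]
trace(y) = 1.55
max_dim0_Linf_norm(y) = 0.56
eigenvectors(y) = [[0.74, -0.49, -0.46], [-0.01, 0.68, -0.74], [-0.68, -0.55, -0.49]]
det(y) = 0.13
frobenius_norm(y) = 0.90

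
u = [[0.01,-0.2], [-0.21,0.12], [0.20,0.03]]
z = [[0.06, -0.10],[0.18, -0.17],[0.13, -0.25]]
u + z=[[0.07, -0.30], [-0.03, -0.05], [0.33, -0.22]]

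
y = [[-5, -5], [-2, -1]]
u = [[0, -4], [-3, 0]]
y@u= [[15, 20], [3, 8]]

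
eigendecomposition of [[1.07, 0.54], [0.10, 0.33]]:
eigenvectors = [[0.99, -0.56], [0.12, 0.83]]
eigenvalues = [1.14, 0.26]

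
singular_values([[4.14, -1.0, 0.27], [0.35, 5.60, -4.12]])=[7.02, 4.16]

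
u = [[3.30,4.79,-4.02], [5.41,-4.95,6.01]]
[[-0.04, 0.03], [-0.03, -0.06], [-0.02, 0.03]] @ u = [[0.03, -0.34, 0.34], [-0.42, 0.15, -0.24], [0.10, -0.24, 0.26]]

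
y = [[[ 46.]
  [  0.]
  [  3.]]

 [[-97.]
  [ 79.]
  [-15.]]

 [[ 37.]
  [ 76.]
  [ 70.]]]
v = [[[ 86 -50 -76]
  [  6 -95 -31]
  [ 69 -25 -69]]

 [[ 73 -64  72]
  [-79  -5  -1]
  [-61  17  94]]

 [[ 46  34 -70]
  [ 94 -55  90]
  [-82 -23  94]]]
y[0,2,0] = 3.0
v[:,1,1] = [-95, -5, -55]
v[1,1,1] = -5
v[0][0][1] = -50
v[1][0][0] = 73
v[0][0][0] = 86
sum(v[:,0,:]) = 51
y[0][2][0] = 3.0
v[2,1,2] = 90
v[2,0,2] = -70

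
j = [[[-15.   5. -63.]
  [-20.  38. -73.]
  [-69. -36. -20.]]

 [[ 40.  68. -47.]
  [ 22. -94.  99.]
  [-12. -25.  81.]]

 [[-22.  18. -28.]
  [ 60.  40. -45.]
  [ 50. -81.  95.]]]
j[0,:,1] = [5.0, 38.0, -36.0]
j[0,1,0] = -20.0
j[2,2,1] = -81.0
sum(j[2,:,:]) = 87.0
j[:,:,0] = [[-15.0, -20.0, -69.0], [40.0, 22.0, -12.0], [-22.0, 60.0, 50.0]]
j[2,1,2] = -45.0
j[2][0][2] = -28.0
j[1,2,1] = -25.0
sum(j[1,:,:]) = 132.0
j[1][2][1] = -25.0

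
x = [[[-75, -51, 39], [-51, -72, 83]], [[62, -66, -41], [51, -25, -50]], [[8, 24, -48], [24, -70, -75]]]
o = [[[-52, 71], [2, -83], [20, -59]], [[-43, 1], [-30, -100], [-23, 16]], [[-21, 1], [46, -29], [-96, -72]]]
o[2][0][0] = -21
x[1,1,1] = -25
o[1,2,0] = -23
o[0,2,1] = -59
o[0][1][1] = -83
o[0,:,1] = [71, -83, -59]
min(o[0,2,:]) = -59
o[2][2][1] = -72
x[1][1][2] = -50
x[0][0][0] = -75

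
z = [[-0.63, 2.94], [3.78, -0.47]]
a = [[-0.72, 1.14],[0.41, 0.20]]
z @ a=[[1.66, -0.13], [-2.91, 4.22]]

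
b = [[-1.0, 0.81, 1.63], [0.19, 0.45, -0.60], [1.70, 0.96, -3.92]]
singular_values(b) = [4.76, 1.21, 0.0]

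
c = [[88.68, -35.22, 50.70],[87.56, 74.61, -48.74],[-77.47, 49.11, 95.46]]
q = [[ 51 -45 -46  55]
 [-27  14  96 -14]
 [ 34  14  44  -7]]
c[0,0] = 88.68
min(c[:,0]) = -77.47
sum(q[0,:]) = 15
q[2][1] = 14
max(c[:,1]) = 74.61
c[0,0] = 88.68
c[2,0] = -77.47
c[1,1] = 74.61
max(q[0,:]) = 55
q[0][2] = -46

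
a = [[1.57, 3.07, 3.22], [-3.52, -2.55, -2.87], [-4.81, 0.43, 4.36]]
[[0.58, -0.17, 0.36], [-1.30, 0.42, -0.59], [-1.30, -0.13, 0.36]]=a @ [[0.36, -0.11, 0.11], [-0.11, 0.18, -0.17], [0.11, -0.17, 0.22]]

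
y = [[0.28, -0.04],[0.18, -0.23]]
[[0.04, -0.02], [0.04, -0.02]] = y @ [[0.14, -0.07], [-0.07, 0.03]]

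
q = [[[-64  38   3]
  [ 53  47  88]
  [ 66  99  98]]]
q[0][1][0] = 53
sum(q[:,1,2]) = 88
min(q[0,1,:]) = 47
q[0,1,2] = 88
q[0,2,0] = 66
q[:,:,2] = [[3, 88, 98]]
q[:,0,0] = [-64]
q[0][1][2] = 88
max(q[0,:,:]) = 99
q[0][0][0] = -64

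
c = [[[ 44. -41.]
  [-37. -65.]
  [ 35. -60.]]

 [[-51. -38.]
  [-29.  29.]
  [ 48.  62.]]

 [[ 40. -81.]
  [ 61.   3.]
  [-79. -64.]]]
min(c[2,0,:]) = -81.0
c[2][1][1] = 3.0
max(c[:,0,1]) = -38.0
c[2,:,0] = [40.0, 61.0, -79.0]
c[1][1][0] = -29.0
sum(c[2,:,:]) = -120.0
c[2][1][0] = 61.0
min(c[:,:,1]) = -81.0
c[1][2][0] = 48.0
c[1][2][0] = 48.0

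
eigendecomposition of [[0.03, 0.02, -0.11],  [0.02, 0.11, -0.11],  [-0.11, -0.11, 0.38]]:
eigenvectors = [[0.26, 0.94, -0.22], [0.31, 0.13, 0.94], [-0.91, 0.31, 0.26]]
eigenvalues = [0.45, -0.0, 0.07]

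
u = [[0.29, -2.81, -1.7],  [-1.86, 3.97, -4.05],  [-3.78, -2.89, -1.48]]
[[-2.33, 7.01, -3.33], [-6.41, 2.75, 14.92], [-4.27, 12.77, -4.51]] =u@ [[0.55, -1.47, 0.16], [0.05, -1.66, 2.18], [1.38, -1.63, -1.62]]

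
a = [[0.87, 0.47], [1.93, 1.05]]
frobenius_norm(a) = 2.41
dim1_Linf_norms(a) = [0.87, 1.93]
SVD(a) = [[-0.41,-0.91], [-0.91,0.41]] @ diag([2.4093968009126887, 0.0026562664968989955]) @ [[-0.88, -0.48], [-0.48, 0.88]]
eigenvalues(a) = [0.0, 1.92]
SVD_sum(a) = [[0.87, 0.47], [1.93, 1.05]] + [[0.00, -0.00],  [-0.0, 0.0]]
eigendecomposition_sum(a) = [[0.0, -0.00],  [-0.0, 0.0]] + [[0.87,0.47], [1.93,1.05]]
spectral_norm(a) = 2.41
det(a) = 0.01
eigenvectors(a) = [[-0.48,  -0.41], [0.88,  -0.91]]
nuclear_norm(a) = 2.41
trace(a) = 1.92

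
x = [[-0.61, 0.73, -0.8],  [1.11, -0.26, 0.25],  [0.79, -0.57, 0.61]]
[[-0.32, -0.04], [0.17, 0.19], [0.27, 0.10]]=x@[[0.07, 0.19], [-0.16, -0.00], [0.20, -0.09]]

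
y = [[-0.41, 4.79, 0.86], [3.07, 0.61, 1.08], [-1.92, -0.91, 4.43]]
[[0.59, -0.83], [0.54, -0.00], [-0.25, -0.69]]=y @ [[0.14, 0.08], [0.13, -0.14], [0.03, -0.15]]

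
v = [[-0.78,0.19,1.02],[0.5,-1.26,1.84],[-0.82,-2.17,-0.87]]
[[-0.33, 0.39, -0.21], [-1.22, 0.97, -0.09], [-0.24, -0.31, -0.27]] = v @ [[-0.07,0.08,0.21], [0.31,-0.07,0.07], [-0.43,0.46,-0.06]]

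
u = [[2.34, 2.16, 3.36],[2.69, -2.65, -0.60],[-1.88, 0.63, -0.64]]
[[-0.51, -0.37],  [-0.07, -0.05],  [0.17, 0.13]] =u@ [[-0.08,-0.06],[-0.04,-0.03],[-0.07,-0.05]]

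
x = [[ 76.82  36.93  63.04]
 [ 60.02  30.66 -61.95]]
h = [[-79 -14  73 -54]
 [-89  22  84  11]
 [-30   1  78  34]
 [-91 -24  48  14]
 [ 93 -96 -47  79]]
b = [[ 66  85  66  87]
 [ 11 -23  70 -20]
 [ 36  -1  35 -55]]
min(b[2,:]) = -55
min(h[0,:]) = -79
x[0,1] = 36.93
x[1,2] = -61.95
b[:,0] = [66, 11, 36]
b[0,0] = 66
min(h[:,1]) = -96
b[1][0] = 11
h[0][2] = 73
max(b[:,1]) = 85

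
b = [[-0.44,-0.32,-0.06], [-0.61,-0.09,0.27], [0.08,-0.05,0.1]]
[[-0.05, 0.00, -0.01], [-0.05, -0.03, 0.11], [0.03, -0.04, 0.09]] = b@[[0.15,  -0.09,  0.14], [-0.09,  0.17,  -0.27], [0.14,  -0.27,  0.62]]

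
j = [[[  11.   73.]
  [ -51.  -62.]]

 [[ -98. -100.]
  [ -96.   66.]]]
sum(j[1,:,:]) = -228.0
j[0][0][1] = 73.0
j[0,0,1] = 73.0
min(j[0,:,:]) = -62.0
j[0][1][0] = -51.0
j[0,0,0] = 11.0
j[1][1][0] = -96.0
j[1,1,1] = 66.0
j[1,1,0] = -96.0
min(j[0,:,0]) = -51.0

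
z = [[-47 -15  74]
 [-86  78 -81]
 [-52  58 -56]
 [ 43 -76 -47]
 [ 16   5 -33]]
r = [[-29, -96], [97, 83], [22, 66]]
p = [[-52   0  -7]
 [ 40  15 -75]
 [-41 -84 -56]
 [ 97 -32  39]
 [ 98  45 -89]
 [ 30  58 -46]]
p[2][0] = -41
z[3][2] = -47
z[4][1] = 5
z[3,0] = 43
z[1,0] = -86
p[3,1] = -32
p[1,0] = 40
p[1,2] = -75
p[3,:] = [97, -32, 39]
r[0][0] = -29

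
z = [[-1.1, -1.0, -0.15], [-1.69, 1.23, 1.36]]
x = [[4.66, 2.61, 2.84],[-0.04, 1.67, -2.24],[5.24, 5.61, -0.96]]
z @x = [[-5.87, -5.38, -0.74], [-0.8, 5.27, -8.86]]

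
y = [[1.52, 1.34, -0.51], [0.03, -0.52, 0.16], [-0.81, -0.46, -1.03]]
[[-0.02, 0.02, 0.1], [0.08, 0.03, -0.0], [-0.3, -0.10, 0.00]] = y@[[0.13, 0.06, 0.05], [-0.08, -0.03, 0.00], [0.22, 0.06, -0.04]]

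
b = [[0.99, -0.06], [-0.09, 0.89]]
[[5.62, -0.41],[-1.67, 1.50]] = b @ [[5.6,-0.31], [-1.31,1.65]]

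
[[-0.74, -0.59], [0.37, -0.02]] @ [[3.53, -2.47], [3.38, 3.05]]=[[-4.61,0.03], [1.24,-0.97]]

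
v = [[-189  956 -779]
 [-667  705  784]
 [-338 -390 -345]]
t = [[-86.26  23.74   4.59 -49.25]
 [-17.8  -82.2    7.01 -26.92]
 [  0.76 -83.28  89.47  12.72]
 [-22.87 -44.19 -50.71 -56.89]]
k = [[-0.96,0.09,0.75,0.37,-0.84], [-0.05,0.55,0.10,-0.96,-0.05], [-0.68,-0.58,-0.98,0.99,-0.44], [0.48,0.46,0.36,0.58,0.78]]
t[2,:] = [0.76, -83.28, 89.47, 12.72]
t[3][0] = -22.87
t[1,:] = [-17.8, -82.2, 7.01, -26.92]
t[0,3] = -49.25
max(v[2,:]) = -338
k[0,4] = -0.842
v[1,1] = 705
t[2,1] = -83.28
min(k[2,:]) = -0.981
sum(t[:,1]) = -185.93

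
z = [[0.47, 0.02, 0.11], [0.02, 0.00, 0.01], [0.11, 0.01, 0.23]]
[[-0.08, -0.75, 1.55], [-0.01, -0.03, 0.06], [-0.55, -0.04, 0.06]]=z @ [[0.55, -1.76, 3.53],  [-2.89, 0.54, 2.78],  [-2.54, 0.63, -1.54]]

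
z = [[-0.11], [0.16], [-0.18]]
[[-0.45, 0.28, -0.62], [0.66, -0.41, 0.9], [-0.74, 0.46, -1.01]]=z@[[4.11, -2.54, 5.6]]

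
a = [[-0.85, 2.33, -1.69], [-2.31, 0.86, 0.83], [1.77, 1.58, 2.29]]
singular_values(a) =[3.56, 2.99, 2.25]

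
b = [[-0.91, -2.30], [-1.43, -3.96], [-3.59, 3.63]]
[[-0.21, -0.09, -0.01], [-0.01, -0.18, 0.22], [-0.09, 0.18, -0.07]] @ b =[[0.36, 0.80], [-0.52, 1.53], [0.08, -0.76]]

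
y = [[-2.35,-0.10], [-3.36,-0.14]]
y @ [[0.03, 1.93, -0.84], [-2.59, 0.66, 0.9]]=[[0.19,-4.60,1.88], [0.26,-6.58,2.70]]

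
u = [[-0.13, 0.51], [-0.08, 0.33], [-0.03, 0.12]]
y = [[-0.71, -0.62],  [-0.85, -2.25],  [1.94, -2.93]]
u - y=[[0.58, 1.13], [0.77, 2.58], [-1.97, 3.05]]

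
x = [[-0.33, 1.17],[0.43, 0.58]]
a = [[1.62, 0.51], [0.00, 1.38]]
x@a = [[-0.53, 1.45],[0.70, 1.02]]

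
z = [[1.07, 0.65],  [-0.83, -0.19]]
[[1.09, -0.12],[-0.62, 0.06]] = z@[[0.58, -0.05], [0.72, -0.1]]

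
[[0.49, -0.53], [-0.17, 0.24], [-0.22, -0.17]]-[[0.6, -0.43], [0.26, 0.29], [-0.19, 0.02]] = [[-0.11, -0.1],[-0.43, -0.05],[-0.03, -0.19]]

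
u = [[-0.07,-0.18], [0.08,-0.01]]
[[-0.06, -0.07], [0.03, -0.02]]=u @ [[0.41, -0.17], [0.15, 0.43]]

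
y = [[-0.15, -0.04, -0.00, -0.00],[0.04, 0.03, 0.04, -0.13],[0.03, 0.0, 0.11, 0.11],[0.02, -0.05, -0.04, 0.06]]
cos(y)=[[0.99,-0.00,0.00,-0.00], [0.00,1.0,-0.01,0.0], [-0.00,0.0,1.0,-0.01], [0.0,0.0,0.00,1.0]]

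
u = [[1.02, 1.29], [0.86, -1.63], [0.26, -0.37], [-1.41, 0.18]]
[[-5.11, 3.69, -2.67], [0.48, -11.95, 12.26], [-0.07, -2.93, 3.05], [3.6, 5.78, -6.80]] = u@[[-2.78,-3.39,4.14],[-1.76,5.54,-5.34]]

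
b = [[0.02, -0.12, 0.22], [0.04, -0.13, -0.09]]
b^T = [[0.02, 0.04], [-0.12, -0.13], [0.22, -0.09]]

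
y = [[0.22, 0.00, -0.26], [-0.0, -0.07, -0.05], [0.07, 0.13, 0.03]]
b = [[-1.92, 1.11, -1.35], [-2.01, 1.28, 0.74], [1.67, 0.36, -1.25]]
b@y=[[-0.52, -0.25, 0.40], [-0.39, 0.01, 0.48], [0.28, -0.19, -0.49]]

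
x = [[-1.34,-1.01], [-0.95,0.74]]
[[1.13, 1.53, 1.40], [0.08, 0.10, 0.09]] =x @ [[-0.47, -0.63, -0.58], [-0.50, -0.68, -0.62]]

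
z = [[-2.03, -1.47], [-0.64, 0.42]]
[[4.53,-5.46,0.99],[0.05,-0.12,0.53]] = z@ [[-1.1,1.38,-0.67], [-1.56,1.81,0.25]]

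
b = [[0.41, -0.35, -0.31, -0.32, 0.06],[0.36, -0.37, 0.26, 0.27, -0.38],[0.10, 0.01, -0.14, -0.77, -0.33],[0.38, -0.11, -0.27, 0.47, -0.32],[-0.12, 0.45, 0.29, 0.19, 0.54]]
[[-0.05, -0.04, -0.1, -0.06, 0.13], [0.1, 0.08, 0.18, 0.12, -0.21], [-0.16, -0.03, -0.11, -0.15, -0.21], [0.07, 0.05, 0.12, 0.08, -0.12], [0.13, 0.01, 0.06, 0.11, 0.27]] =b @ [[0.17, 0.06, 0.17, 0.17, 0.08], [0.06, 0.04, 0.09, 0.07, -0.08], [0.17, 0.09, 0.23, 0.18, -0.12], [0.17, 0.07, 0.18, 0.17, 0.03], [0.08, -0.08, -0.12, 0.03, 0.64]]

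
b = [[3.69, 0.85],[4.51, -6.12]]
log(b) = [[1.42+0.11j, (-0.04-0.25j)],  [(-0.2-1.34j), (1.85+3.03j)]]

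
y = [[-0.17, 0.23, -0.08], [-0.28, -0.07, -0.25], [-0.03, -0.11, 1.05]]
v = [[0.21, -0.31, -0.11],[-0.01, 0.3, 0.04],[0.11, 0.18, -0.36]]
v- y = [[0.38, -0.54, -0.03],[0.27, 0.37, 0.29],[0.14, 0.29, -1.41]]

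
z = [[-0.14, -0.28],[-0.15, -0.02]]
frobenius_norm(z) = 0.35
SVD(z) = [[-0.95, -0.3],[-0.3, 0.95]] @ diag([0.3262927834959387, 0.12013750221505563]) @ [[0.55, 0.84], [-0.84, 0.55]]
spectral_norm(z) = 0.33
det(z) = -0.04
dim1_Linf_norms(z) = [0.28, 0.15]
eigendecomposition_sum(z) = [[-0.19, -0.19], [-0.1, -0.11]] + [[0.05,-0.09],[-0.05,0.09]]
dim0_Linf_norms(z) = [0.15, 0.28]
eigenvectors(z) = [[-0.88, 0.72], [-0.48, -0.7]]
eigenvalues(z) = [-0.29, 0.13]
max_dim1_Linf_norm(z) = 0.28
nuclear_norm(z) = 0.45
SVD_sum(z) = [[-0.17, -0.26], [-0.05, -0.08]] + [[0.03, -0.02], [-0.10, 0.06]]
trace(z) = -0.16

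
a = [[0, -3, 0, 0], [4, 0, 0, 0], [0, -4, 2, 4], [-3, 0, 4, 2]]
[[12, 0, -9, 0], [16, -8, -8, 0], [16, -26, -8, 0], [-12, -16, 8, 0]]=a @ [[4, -2, -2, 0], [-4, 0, 3, 0], [0, -3, 0, 0], [0, -5, 1, 0]]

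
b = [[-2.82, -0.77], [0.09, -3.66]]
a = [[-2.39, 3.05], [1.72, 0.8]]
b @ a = [[5.42, -9.22],  [-6.51, -2.65]]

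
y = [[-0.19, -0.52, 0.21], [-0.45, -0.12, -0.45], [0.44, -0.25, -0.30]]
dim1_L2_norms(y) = [0.59, 0.65, 0.59]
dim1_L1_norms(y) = [0.92, 1.02, 0.99]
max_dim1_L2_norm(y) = 0.65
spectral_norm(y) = 0.68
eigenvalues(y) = [(0.59+0j), (-0.6+0.14j), (-0.6-0.14j)]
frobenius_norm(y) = 1.06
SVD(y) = [[-0.45, -0.23, 0.86], [-0.84, -0.23, -0.50], [0.31, -0.95, -0.09]] @ diag([0.6785594543734942, 0.5781741420844478, 0.5668965763746137]) @ [[0.88, 0.38, 0.28], [-0.47, 0.66, 0.58], [0.04, -0.65, 0.76]]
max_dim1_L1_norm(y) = 1.02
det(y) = 0.22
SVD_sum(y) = [[-0.27,-0.12,-0.09], [-0.5,-0.22,-0.16], [0.18,0.08,0.06]] + [[0.06, -0.09, -0.08], [0.06, -0.09, -0.08], [0.26, -0.36, -0.32]] + [[0.02,  -0.32,  0.37], [-0.01,  0.18,  -0.22], [-0.00,  0.03,  -0.04]]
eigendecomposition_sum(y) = [[(0.21+0j),-0.21+0.00j,0.16+0.00j],[-0.25+0.00j,0.25-0.00j,-0.18+0.00j],[0.17+0.00j,(-0.17+0j),(0.13+0j)]] + [[(-0.2+0.01j), (-0.15-0.17j), (0.03-0.24j)], [-0.10+0.13j, (-0.18+0.01j), (-0.13-0.14j)], [0.13+0.16j, -0.04+0.23j, -0.21+0.13j]] + [[-0.20-0.01j, (-0.15+0.17j), (0.03+0.24j)], [(-0.1-0.13j), (-0.18-0.01j), -0.13+0.14j], [(0.13-0.16j), (-0.04-0.23j), -0.21-0.13j]]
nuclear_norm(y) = 1.82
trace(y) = -0.61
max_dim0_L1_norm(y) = 1.08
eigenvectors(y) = [[(0.57+0j), -0.37+0.48j, (-0.37-0.48j)], [(-0.67+0j), (0.1+0.48j), 0.10-0.48j], [(0.47+0j), 0.63+0.00j, (0.63-0j)]]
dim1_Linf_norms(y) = [0.52, 0.45, 0.44]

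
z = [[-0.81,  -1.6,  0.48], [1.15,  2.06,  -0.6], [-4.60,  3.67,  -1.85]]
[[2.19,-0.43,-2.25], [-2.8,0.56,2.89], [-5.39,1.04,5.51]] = z @[[-0.13, 0.03, 0.14], [-0.82, 0.16, 0.84], [1.61, -0.32, -1.66]]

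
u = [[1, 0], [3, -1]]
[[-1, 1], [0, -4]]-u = [[-2, 1], [-3, -3]]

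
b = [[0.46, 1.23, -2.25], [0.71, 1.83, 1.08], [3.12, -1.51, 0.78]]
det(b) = 20.13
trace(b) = 3.07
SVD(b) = [[0.31, -0.93, -0.19], [-0.03, -0.21, 0.98], [-0.95, -0.30, -0.09]] @ diag([3.654051675512418, 2.47254474504313, 2.227942736347702]) @ [[-0.78, 0.48, -0.40], [-0.61, -0.43, 0.66], [0.15, 0.76, 0.63]]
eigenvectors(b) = [[(-0.09+0.58j),-0.09-0.58j,(-0.47+0j)], [(0.01-0.26j),(0.01+0.26j),(-0.88+0j)], [0.76+0.00j,(0.76-0j),(-0.09+0j)]]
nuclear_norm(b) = 8.35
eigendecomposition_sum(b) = [[0.00+1.20j, (0.12-0.65j), -1.15+0.12j], [-0.07-0.53j, (-0.02+0.3j), (0.5-0.11j)], [1.52-0.25j, -0.85-0.01j, 0.39+1.43j]] + [[-1.2j, (0.12+0.65j), -1.15-0.12j], [(-0.07+0.53j), -0.02-0.30j, 0.50+0.11j], [1.52+0.25j, (-0.85+0.01j), 0.39-1.43j]] + [[0.45+0.00j, 1.00+0.00j, 0.04+0.00j], [0.84+0.00j, 1.86+0.00j, 0.08+0.00j], [(0.09+0j), 0.19+0.00j, (0.01+0j)]]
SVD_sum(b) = [[-0.89,  0.56,  -0.46], [0.08,  -0.05,  0.04], [2.69,  -1.68,  1.40]] + [[1.41, 0.99, -1.52], [0.31, 0.22, -0.34], [0.46, 0.32, -0.49]] + [[-0.06, -0.32, -0.26], [0.32, 1.66, 1.38], [-0.03, -0.15, -0.13]]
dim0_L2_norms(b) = [3.23, 2.67, 2.61]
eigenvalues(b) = [(0.37+2.92j), (0.37-2.92j), (2.32+0j)]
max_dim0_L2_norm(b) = 3.23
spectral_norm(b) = 3.65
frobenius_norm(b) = 4.94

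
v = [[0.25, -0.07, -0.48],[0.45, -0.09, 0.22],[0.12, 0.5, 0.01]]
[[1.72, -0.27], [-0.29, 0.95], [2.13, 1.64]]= v @ [[1.73,2.06], [3.90,2.77], [-3.25,1.24]]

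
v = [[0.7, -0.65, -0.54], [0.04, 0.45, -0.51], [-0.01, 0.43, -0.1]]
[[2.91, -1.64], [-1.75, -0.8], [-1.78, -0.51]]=v@[[0.08, -3.25],[-4.19, -1.19],[-0.25, 0.26]]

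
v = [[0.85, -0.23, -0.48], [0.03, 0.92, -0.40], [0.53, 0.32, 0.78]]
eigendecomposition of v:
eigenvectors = [[(-0.08+0.58j), (-0.08-0.58j), 0.57+0.00j], [0.12+0.41j, 0.12-0.41j, -0.80+0.00j], [(0.69+0j), (0.69-0j), 0.20+0.00j]]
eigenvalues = [(0.77+0.63j), (0.77-0.63j), (1+0j)]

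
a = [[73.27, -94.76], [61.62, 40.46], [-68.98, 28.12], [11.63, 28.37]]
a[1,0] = 61.62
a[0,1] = -94.76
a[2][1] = 28.12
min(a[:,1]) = -94.76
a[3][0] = 11.63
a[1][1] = 40.46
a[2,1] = 28.12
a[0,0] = 73.27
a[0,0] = 73.27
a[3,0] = 11.63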